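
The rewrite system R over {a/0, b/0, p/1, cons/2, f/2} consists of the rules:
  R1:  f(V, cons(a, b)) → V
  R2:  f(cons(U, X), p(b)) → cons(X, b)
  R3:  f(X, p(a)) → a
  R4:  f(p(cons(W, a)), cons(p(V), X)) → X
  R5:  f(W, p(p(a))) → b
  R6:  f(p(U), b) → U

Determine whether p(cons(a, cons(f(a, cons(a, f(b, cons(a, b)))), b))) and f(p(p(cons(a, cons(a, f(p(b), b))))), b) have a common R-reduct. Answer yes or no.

yes — NF(t₁) = p(cons(a, cons(a, b))), NF(t₂) = p(cons(a, cons(a, b)))

Reduce t₁ = p(cons(a, cons(f(a, cons(a, f(b, cons(a, b)))), b))):
1. p(cons(a, cons(f(a, cons(a, f(b, cons(a, b)))), b)))  →  p(cons(a, cons(f(a, cons(a, b)), b)))   [R1 at 1.2.1.2.2]
2. p(cons(a, cons(f(a, cons(a, b)), b)))  →  p(cons(a, cons(a, b)))   [R1 at 1.2.1]

Reduce t₂ = f(p(p(cons(a, cons(a, f(p(b), b))))), b):
1. f(p(p(cons(a, cons(a, f(p(b), b))))), b)  →  p(cons(a, cons(a, f(p(b), b))))   [R6 at ε]
2. p(cons(a, cons(a, f(p(b), b))))  →  p(cons(a, cons(a, b)))   [R6 at 1.2.2]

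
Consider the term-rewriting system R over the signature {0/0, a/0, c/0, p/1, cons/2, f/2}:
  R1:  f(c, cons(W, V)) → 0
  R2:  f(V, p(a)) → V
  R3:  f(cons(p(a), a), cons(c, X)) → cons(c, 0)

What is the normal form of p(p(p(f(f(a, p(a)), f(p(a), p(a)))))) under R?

p(p(p(a)))

1. p(p(p(f(f(a, p(a)), f(p(a), p(a))))))  →  p(p(p(f(a, f(p(a), p(a))))))   [R2 at 1.1.1.1]
2. p(p(p(f(a, f(p(a), p(a))))))  →  p(p(p(f(a, p(a)))))   [R2 at 1.1.1.2]
3. p(p(p(f(a, p(a)))))  →  p(p(p(a)))   [R2 at 1.1.1]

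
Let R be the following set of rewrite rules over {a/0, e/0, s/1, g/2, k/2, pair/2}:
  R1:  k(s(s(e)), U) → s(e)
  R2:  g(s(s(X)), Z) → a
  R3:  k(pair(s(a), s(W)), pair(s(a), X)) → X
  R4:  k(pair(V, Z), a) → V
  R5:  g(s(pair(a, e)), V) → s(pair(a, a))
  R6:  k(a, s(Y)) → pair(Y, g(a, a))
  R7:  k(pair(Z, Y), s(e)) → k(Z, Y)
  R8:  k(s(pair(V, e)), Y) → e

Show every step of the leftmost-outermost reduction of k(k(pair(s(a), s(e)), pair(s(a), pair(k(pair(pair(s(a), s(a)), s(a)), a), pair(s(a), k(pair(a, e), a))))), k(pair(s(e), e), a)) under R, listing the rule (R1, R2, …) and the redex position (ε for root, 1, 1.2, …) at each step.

1. k(k(pair(s(a), s(e)), pair(s(a), pair(k(pair(pair(s(a), s(a)), s(a)), a), pair(s(a), k(pair(a, e), a))))), k(pair(s(e), e), a))  →  k(pair(k(pair(pair(s(a), s(a)), s(a)), a), pair(s(a), k(pair(a, e), a))), k(pair(s(e), e), a))   [R3 at 1]
2. k(pair(k(pair(pair(s(a), s(a)), s(a)), a), pair(s(a), k(pair(a, e), a))), k(pair(s(e), e), a))  →  k(pair(pair(s(a), s(a)), pair(s(a), k(pair(a, e), a))), k(pair(s(e), e), a))   [R4 at 1.1]
3. k(pair(pair(s(a), s(a)), pair(s(a), k(pair(a, e), a))), k(pair(s(e), e), a))  →  k(pair(pair(s(a), s(a)), pair(s(a), a)), k(pair(s(e), e), a))   [R4 at 1.2.2]
4. k(pair(pair(s(a), s(a)), pair(s(a), a)), k(pair(s(e), e), a))  →  k(pair(pair(s(a), s(a)), pair(s(a), a)), s(e))   [R4 at 2]
5. k(pair(pair(s(a), s(a)), pair(s(a), a)), s(e))  →  k(pair(s(a), s(a)), pair(s(a), a))   [R7 at ε]
6. k(pair(s(a), s(a)), pair(s(a), a))  →  a   [R3 at ε]

a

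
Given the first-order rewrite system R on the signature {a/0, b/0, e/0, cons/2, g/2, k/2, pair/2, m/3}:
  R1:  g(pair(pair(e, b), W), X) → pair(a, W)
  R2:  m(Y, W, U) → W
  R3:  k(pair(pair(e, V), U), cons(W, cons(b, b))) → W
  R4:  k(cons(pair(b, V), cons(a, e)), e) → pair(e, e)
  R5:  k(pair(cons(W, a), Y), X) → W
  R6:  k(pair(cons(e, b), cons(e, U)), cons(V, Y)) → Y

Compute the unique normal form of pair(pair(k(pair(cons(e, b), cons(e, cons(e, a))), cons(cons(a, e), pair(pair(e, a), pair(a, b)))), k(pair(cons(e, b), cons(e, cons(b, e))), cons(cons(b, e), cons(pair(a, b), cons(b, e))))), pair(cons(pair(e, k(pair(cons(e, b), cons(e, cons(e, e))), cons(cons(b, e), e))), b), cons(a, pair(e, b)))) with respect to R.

1. pair(pair(k(pair(cons(e, b), cons(e, cons(e, a))), cons(cons(a, e), pair(pair(e, a), pair(a, b)))), k(pair(cons(e, b), cons(e, cons(b, e))), cons(cons(b, e), cons(pair(a, b), cons(b, e))))), pair(cons(pair(e, k(pair(cons(e, b), cons(e, cons(e, e))), cons(cons(b, e), e))), b), cons(a, pair(e, b))))  →  pair(pair(pair(pair(e, a), pair(a, b)), k(pair(cons(e, b), cons(e, cons(b, e))), cons(cons(b, e), cons(pair(a, b), cons(b, e))))), pair(cons(pair(e, k(pair(cons(e, b), cons(e, cons(e, e))), cons(cons(b, e), e))), b), cons(a, pair(e, b))))   [R6 at 1.1]
2. pair(pair(pair(pair(e, a), pair(a, b)), k(pair(cons(e, b), cons(e, cons(b, e))), cons(cons(b, e), cons(pair(a, b), cons(b, e))))), pair(cons(pair(e, k(pair(cons(e, b), cons(e, cons(e, e))), cons(cons(b, e), e))), b), cons(a, pair(e, b))))  →  pair(pair(pair(pair(e, a), pair(a, b)), cons(pair(a, b), cons(b, e))), pair(cons(pair(e, k(pair(cons(e, b), cons(e, cons(e, e))), cons(cons(b, e), e))), b), cons(a, pair(e, b))))   [R6 at 1.2]
3. pair(pair(pair(pair(e, a), pair(a, b)), cons(pair(a, b), cons(b, e))), pair(cons(pair(e, k(pair(cons(e, b), cons(e, cons(e, e))), cons(cons(b, e), e))), b), cons(a, pair(e, b))))  →  pair(pair(pair(pair(e, a), pair(a, b)), cons(pair(a, b), cons(b, e))), pair(cons(pair(e, e), b), cons(a, pair(e, b))))   [R6 at 2.1.1.2]

pair(pair(pair(pair(e, a), pair(a, b)), cons(pair(a, b), cons(b, e))), pair(cons(pair(e, e), b), cons(a, pair(e, b))))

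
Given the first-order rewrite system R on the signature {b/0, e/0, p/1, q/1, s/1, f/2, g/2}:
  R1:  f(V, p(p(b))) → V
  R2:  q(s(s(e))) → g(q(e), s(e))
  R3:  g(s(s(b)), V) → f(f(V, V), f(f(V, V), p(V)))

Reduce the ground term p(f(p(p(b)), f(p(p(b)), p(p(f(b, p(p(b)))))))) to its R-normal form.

p(p(p(b)))

1. p(f(p(p(b)), f(p(p(b)), p(p(f(b, p(p(b))))))))  →  p(f(p(p(b)), f(p(p(b)), p(p(b)))))   [R1 at 1.2.2.1.1]
2. p(f(p(p(b)), f(p(p(b)), p(p(b)))))  →  p(f(p(p(b)), p(p(b))))   [R1 at 1.2]
3. p(f(p(p(b)), p(p(b))))  →  p(p(p(b)))   [R1 at 1]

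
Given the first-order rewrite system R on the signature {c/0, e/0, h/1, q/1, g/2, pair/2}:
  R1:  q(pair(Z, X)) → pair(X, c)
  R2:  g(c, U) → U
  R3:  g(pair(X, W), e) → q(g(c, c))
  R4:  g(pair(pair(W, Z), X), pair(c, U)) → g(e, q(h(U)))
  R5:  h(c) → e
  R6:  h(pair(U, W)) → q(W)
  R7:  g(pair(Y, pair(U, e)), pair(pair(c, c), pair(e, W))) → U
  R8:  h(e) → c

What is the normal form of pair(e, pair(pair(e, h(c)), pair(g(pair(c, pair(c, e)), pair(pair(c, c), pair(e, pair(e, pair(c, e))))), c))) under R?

1. pair(e, pair(pair(e, h(c)), pair(g(pair(c, pair(c, e)), pair(pair(c, c), pair(e, pair(e, pair(c, e))))), c)))  →  pair(e, pair(pair(e, e), pair(g(pair(c, pair(c, e)), pair(pair(c, c), pair(e, pair(e, pair(c, e))))), c)))   [R5 at 2.1.2]
2. pair(e, pair(pair(e, e), pair(g(pair(c, pair(c, e)), pair(pair(c, c), pair(e, pair(e, pair(c, e))))), c)))  →  pair(e, pair(pair(e, e), pair(c, c)))   [R7 at 2.2.1]

pair(e, pair(pair(e, e), pair(c, c)))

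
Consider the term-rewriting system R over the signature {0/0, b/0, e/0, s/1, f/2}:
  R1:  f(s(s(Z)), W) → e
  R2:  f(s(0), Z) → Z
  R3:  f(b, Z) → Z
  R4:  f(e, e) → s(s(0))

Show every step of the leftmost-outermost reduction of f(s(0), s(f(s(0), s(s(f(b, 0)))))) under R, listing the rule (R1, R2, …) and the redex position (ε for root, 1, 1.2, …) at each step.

s(s(s(0)))

1. f(s(0), s(f(s(0), s(s(f(b, 0))))))  →  s(f(s(0), s(s(f(b, 0)))))   [R2 at ε]
2. s(f(s(0), s(s(f(b, 0)))))  →  s(s(s(f(b, 0))))   [R2 at 1]
3. s(s(s(f(b, 0))))  →  s(s(s(0)))   [R3 at 1.1.1]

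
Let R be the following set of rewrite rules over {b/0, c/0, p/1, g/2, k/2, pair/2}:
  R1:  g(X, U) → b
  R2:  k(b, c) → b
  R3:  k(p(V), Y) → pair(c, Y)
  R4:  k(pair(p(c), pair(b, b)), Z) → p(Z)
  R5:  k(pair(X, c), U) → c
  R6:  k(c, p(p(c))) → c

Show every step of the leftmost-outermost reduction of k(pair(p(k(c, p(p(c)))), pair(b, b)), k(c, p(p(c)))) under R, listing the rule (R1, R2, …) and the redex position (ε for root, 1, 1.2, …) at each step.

p(c)

1. k(pair(p(k(c, p(p(c)))), pair(b, b)), k(c, p(p(c))))  →  k(pair(p(c), pair(b, b)), k(c, p(p(c))))   [R6 at 1.1.1]
2. k(pair(p(c), pair(b, b)), k(c, p(p(c))))  →  p(k(c, p(p(c))))   [R4 at ε]
3. p(k(c, p(p(c))))  →  p(c)   [R6 at 1]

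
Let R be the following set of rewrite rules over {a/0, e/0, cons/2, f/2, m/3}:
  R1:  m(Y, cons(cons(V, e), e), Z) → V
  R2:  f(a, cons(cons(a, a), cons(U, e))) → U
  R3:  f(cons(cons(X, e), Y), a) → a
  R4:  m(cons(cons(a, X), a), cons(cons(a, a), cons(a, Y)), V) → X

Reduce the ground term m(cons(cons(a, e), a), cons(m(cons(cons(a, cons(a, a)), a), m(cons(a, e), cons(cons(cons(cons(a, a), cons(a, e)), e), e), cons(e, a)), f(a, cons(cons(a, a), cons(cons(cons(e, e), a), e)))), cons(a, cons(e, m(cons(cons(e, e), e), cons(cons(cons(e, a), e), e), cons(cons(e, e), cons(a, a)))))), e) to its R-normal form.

1. m(cons(cons(a, e), a), cons(m(cons(cons(a, cons(a, a)), a), m(cons(a, e), cons(cons(cons(cons(a, a), cons(a, e)), e), e), cons(e, a)), f(a, cons(cons(a, a), cons(cons(cons(e, e), a), e)))), cons(a, cons(e, m(cons(cons(e, e), e), cons(cons(cons(e, a), e), e), cons(cons(e, e), cons(a, a)))))), e)  →  m(cons(cons(a, e), a), cons(m(cons(cons(a, cons(a, a)), a), cons(cons(a, a), cons(a, e)), f(a, cons(cons(a, a), cons(cons(cons(e, e), a), e)))), cons(a, cons(e, m(cons(cons(e, e), e), cons(cons(cons(e, a), e), e), cons(cons(e, e), cons(a, a)))))), e)   [R1 at 2.1.2]
2. m(cons(cons(a, e), a), cons(m(cons(cons(a, cons(a, a)), a), cons(cons(a, a), cons(a, e)), f(a, cons(cons(a, a), cons(cons(cons(e, e), a), e)))), cons(a, cons(e, m(cons(cons(e, e), e), cons(cons(cons(e, a), e), e), cons(cons(e, e), cons(a, a)))))), e)  →  m(cons(cons(a, e), a), cons(cons(a, a), cons(a, cons(e, m(cons(cons(e, e), e), cons(cons(cons(e, a), e), e), cons(cons(e, e), cons(a, a)))))), e)   [R4 at 2.1]
3. m(cons(cons(a, e), a), cons(cons(a, a), cons(a, cons(e, m(cons(cons(e, e), e), cons(cons(cons(e, a), e), e), cons(cons(e, e), cons(a, a)))))), e)  →  e   [R4 at ε]

e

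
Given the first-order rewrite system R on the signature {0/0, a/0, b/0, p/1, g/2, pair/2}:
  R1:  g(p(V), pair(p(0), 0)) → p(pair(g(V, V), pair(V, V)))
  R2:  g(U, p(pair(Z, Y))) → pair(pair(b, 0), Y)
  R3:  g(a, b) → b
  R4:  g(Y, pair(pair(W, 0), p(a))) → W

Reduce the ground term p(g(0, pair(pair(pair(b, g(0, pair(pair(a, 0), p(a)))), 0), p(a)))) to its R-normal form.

p(pair(b, a))

1. p(g(0, pair(pair(pair(b, g(0, pair(pair(a, 0), p(a)))), 0), p(a))))  →  p(pair(b, g(0, pair(pair(a, 0), p(a)))))   [R4 at 1]
2. p(pair(b, g(0, pair(pair(a, 0), p(a)))))  →  p(pair(b, a))   [R4 at 1.2]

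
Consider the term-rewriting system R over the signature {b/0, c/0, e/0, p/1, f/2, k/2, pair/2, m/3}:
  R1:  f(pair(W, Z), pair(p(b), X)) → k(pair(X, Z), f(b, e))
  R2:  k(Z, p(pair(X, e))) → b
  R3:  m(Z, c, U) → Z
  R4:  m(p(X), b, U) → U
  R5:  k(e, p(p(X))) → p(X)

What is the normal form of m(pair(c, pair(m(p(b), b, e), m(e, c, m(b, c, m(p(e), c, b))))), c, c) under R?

pair(c, pair(e, e))

1. m(pair(c, pair(m(p(b), b, e), m(e, c, m(b, c, m(p(e), c, b))))), c, c)  →  pair(c, pair(m(p(b), b, e), m(e, c, m(b, c, m(p(e), c, b)))))   [R3 at ε]
2. pair(c, pair(m(p(b), b, e), m(e, c, m(b, c, m(p(e), c, b)))))  →  pair(c, pair(e, m(e, c, m(b, c, m(p(e), c, b)))))   [R4 at 2.1]
3. pair(c, pair(e, m(e, c, m(b, c, m(p(e), c, b)))))  →  pair(c, pair(e, e))   [R3 at 2.2]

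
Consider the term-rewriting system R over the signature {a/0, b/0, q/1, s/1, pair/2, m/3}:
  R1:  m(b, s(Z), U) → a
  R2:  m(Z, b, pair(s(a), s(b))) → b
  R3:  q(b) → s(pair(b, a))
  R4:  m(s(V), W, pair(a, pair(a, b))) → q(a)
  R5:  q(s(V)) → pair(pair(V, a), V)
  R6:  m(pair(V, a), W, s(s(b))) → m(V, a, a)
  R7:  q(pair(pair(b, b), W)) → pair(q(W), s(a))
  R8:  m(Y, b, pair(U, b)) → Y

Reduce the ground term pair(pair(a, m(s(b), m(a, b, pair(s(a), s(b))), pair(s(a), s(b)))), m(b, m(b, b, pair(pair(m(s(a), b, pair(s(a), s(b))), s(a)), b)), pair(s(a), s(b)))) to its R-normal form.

1. pair(pair(a, m(s(b), m(a, b, pair(s(a), s(b))), pair(s(a), s(b)))), m(b, m(b, b, pair(pair(m(s(a), b, pair(s(a), s(b))), s(a)), b)), pair(s(a), s(b))))  →  pair(pair(a, m(s(b), b, pair(s(a), s(b)))), m(b, m(b, b, pair(pair(m(s(a), b, pair(s(a), s(b))), s(a)), b)), pair(s(a), s(b))))   [R2 at 1.2.2]
2. pair(pair(a, m(s(b), b, pair(s(a), s(b)))), m(b, m(b, b, pair(pair(m(s(a), b, pair(s(a), s(b))), s(a)), b)), pair(s(a), s(b))))  →  pair(pair(a, b), m(b, m(b, b, pair(pair(m(s(a), b, pair(s(a), s(b))), s(a)), b)), pair(s(a), s(b))))   [R2 at 1.2]
3. pair(pair(a, b), m(b, m(b, b, pair(pair(m(s(a), b, pair(s(a), s(b))), s(a)), b)), pair(s(a), s(b))))  →  pair(pair(a, b), m(b, b, pair(s(a), s(b))))   [R8 at 2.2]
4. pair(pair(a, b), m(b, b, pair(s(a), s(b))))  →  pair(pair(a, b), b)   [R2 at 2]

pair(pair(a, b), b)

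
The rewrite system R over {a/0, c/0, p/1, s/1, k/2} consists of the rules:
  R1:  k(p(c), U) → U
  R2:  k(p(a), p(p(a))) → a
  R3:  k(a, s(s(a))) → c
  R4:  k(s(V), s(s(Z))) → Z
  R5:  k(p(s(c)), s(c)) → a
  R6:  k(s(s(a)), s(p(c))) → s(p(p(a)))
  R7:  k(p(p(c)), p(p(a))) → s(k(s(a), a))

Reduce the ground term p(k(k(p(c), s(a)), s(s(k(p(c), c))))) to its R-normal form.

1. p(k(k(p(c), s(a)), s(s(k(p(c), c)))))  →  p(k(s(a), s(s(k(p(c), c)))))   [R1 at 1.1]
2. p(k(s(a), s(s(k(p(c), c)))))  →  p(k(p(c), c))   [R4 at 1]
3. p(k(p(c), c))  →  p(c)   [R1 at 1]

p(c)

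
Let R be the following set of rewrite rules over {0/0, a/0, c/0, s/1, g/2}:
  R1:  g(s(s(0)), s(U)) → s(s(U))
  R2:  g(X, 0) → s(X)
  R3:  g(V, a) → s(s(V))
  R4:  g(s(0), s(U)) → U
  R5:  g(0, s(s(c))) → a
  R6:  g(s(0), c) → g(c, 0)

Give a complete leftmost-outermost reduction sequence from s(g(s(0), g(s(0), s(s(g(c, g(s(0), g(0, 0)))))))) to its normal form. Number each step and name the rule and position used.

1. s(g(s(0), g(s(0), s(s(g(c, g(s(0), g(0, 0))))))))  →  s(g(s(0), s(g(c, g(s(0), g(0, 0))))))   [R4 at 1.2]
2. s(g(s(0), s(g(c, g(s(0), g(0, 0))))))  →  s(g(c, g(s(0), g(0, 0))))   [R4 at 1]
3. s(g(c, g(s(0), g(0, 0))))  →  s(g(c, g(s(0), s(0))))   [R2 at 1.2.2]
4. s(g(c, g(s(0), s(0))))  →  s(g(c, 0))   [R4 at 1.2]
5. s(g(c, 0))  →  s(s(c))   [R2 at 1]

s(s(c))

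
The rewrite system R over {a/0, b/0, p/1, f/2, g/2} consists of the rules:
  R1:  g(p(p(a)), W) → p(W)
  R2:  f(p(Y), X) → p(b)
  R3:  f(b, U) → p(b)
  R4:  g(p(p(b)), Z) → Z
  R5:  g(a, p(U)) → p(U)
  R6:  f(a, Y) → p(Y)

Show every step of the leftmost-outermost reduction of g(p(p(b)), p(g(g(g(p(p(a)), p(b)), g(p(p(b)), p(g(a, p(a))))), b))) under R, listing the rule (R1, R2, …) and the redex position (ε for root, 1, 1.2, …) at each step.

1. g(p(p(b)), p(g(g(g(p(p(a)), p(b)), g(p(p(b)), p(g(a, p(a))))), b)))  →  p(g(g(g(p(p(a)), p(b)), g(p(p(b)), p(g(a, p(a))))), b))   [R4 at ε]
2. p(g(g(g(p(p(a)), p(b)), g(p(p(b)), p(g(a, p(a))))), b))  →  p(g(g(p(p(b)), g(p(p(b)), p(g(a, p(a))))), b))   [R1 at 1.1.1]
3. p(g(g(p(p(b)), g(p(p(b)), p(g(a, p(a))))), b))  →  p(g(g(p(p(b)), p(g(a, p(a)))), b))   [R4 at 1.1]
4. p(g(g(p(p(b)), p(g(a, p(a)))), b))  →  p(g(p(g(a, p(a))), b))   [R4 at 1.1]
5. p(g(p(g(a, p(a))), b))  →  p(g(p(p(a)), b))   [R5 at 1.1.1]
6. p(g(p(p(a)), b))  →  p(p(b))   [R1 at 1]

p(p(b))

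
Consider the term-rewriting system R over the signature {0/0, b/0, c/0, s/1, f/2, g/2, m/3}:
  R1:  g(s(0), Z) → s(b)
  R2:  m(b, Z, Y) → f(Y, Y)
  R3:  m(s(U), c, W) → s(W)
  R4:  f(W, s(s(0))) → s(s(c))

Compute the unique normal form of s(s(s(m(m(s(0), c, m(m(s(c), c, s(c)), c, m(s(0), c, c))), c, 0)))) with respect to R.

1. s(s(s(m(m(s(0), c, m(m(s(c), c, s(c)), c, m(s(0), c, c))), c, 0))))  →  s(s(s(m(s(m(m(s(c), c, s(c)), c, m(s(0), c, c))), c, 0))))   [R3 at 1.1.1.1]
2. s(s(s(m(s(m(m(s(c), c, s(c)), c, m(s(0), c, c))), c, 0))))  →  s(s(s(s(0))))   [R3 at 1.1.1]

s(s(s(s(0))))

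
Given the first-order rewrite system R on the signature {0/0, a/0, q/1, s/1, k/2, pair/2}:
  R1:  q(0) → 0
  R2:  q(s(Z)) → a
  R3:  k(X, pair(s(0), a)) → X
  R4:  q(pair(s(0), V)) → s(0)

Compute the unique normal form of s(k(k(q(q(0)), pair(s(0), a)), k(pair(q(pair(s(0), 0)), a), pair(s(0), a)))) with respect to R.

1. s(k(k(q(q(0)), pair(s(0), a)), k(pair(q(pair(s(0), 0)), a), pair(s(0), a))))  →  s(k(q(q(0)), k(pair(q(pair(s(0), 0)), a), pair(s(0), a))))   [R3 at 1.1]
2. s(k(q(q(0)), k(pair(q(pair(s(0), 0)), a), pair(s(0), a))))  →  s(k(q(0), k(pair(q(pair(s(0), 0)), a), pair(s(0), a))))   [R1 at 1.1.1]
3. s(k(q(0), k(pair(q(pair(s(0), 0)), a), pair(s(0), a))))  →  s(k(0, k(pair(q(pair(s(0), 0)), a), pair(s(0), a))))   [R1 at 1.1]
4. s(k(0, k(pair(q(pair(s(0), 0)), a), pair(s(0), a))))  →  s(k(0, pair(q(pair(s(0), 0)), a)))   [R3 at 1.2]
5. s(k(0, pair(q(pair(s(0), 0)), a)))  →  s(k(0, pair(s(0), a)))   [R4 at 1.2.1]
6. s(k(0, pair(s(0), a)))  →  s(0)   [R3 at 1]

s(0)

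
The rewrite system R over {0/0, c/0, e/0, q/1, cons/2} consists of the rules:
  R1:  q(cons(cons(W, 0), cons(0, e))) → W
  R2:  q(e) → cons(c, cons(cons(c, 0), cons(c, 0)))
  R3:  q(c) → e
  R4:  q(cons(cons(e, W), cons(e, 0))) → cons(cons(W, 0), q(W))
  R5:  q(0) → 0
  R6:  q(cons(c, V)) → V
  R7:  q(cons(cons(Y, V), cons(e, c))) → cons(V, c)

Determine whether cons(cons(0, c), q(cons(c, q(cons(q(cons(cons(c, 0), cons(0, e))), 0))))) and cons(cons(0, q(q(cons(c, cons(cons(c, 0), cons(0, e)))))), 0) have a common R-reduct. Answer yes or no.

yes — NF(t₁) = cons(cons(0, c), 0), NF(t₂) = cons(cons(0, c), 0)

Reduce t₁ = cons(cons(0, c), q(cons(c, q(cons(q(cons(cons(c, 0), cons(0, e))), 0))))):
1. cons(cons(0, c), q(cons(c, q(cons(q(cons(cons(c, 0), cons(0, e))), 0)))))  →  cons(cons(0, c), q(cons(q(cons(cons(c, 0), cons(0, e))), 0)))   [R6 at 2]
2. cons(cons(0, c), q(cons(q(cons(cons(c, 0), cons(0, e))), 0)))  →  cons(cons(0, c), q(cons(c, 0)))   [R1 at 2.1.1]
3. cons(cons(0, c), q(cons(c, 0)))  →  cons(cons(0, c), 0)   [R6 at 2]

Reduce t₂ = cons(cons(0, q(q(cons(c, cons(cons(c, 0), cons(0, e)))))), 0):
1. cons(cons(0, q(q(cons(c, cons(cons(c, 0), cons(0, e)))))), 0)  →  cons(cons(0, q(cons(cons(c, 0), cons(0, e)))), 0)   [R6 at 1.2.1]
2. cons(cons(0, q(cons(cons(c, 0), cons(0, e)))), 0)  →  cons(cons(0, c), 0)   [R1 at 1.2]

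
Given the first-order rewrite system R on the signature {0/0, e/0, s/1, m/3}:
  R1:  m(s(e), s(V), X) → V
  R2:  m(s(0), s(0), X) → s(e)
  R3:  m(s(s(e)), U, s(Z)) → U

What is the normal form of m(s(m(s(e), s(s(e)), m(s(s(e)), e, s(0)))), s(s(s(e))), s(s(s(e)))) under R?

1. m(s(m(s(e), s(s(e)), m(s(s(e)), e, s(0)))), s(s(s(e))), s(s(s(e))))  →  m(s(s(e)), s(s(s(e))), s(s(s(e))))   [R1 at 1.1]
2. m(s(s(e)), s(s(s(e))), s(s(s(e))))  →  s(s(s(e)))   [R3 at ε]

s(s(s(e)))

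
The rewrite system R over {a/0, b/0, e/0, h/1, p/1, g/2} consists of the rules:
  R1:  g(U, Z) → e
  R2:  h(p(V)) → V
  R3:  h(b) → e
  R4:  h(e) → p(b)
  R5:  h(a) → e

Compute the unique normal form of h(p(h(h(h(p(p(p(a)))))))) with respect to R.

a

1. h(p(h(h(h(p(p(p(a))))))))  →  h(h(h(p(p(p(a))))))   [R2 at ε]
2. h(h(h(p(p(p(a))))))  →  h(h(p(p(a))))   [R2 at 1.1]
3. h(h(p(p(a))))  →  h(p(a))   [R2 at 1]
4. h(p(a))  →  a   [R2 at ε]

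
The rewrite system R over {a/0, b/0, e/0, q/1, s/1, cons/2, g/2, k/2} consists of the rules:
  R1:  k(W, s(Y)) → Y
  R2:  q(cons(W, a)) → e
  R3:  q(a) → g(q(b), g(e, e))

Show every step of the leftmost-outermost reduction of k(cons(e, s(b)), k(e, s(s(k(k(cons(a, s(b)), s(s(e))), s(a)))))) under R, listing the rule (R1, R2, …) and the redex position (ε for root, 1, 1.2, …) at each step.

1. k(cons(e, s(b)), k(e, s(s(k(k(cons(a, s(b)), s(s(e))), s(a))))))  →  k(cons(e, s(b)), s(k(k(cons(a, s(b)), s(s(e))), s(a))))   [R1 at 2]
2. k(cons(e, s(b)), s(k(k(cons(a, s(b)), s(s(e))), s(a))))  →  k(k(cons(a, s(b)), s(s(e))), s(a))   [R1 at ε]
3. k(k(cons(a, s(b)), s(s(e))), s(a))  →  a   [R1 at ε]

a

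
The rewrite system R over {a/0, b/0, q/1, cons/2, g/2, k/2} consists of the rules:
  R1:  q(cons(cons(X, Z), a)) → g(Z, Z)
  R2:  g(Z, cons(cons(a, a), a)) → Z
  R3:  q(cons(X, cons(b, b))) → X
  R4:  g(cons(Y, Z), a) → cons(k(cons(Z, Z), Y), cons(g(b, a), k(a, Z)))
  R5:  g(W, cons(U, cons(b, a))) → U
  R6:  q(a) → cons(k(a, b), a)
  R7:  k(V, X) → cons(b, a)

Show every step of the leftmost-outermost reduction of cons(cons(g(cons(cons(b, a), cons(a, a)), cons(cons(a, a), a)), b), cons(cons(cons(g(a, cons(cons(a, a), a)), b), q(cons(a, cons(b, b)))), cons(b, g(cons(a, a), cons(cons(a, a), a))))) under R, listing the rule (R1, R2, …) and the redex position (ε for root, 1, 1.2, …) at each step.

1. cons(cons(g(cons(cons(b, a), cons(a, a)), cons(cons(a, a), a)), b), cons(cons(cons(g(a, cons(cons(a, a), a)), b), q(cons(a, cons(b, b)))), cons(b, g(cons(a, a), cons(cons(a, a), a)))))  →  cons(cons(cons(cons(b, a), cons(a, a)), b), cons(cons(cons(g(a, cons(cons(a, a), a)), b), q(cons(a, cons(b, b)))), cons(b, g(cons(a, a), cons(cons(a, a), a)))))   [R2 at 1.1]
2. cons(cons(cons(cons(b, a), cons(a, a)), b), cons(cons(cons(g(a, cons(cons(a, a), a)), b), q(cons(a, cons(b, b)))), cons(b, g(cons(a, a), cons(cons(a, a), a)))))  →  cons(cons(cons(cons(b, a), cons(a, a)), b), cons(cons(cons(a, b), q(cons(a, cons(b, b)))), cons(b, g(cons(a, a), cons(cons(a, a), a)))))   [R2 at 2.1.1.1]
3. cons(cons(cons(cons(b, a), cons(a, a)), b), cons(cons(cons(a, b), q(cons(a, cons(b, b)))), cons(b, g(cons(a, a), cons(cons(a, a), a)))))  →  cons(cons(cons(cons(b, a), cons(a, a)), b), cons(cons(cons(a, b), a), cons(b, g(cons(a, a), cons(cons(a, a), a)))))   [R3 at 2.1.2]
4. cons(cons(cons(cons(b, a), cons(a, a)), b), cons(cons(cons(a, b), a), cons(b, g(cons(a, a), cons(cons(a, a), a)))))  →  cons(cons(cons(cons(b, a), cons(a, a)), b), cons(cons(cons(a, b), a), cons(b, cons(a, a))))   [R2 at 2.2.2]

cons(cons(cons(cons(b, a), cons(a, a)), b), cons(cons(cons(a, b), a), cons(b, cons(a, a))))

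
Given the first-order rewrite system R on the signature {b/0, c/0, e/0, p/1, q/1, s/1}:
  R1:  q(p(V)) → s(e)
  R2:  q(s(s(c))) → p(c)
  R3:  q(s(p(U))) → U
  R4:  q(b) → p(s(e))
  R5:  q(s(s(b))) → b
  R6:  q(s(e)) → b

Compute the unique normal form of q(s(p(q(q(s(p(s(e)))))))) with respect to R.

b

1. q(s(p(q(q(s(p(s(e))))))))  →  q(q(s(p(s(e)))))   [R3 at ε]
2. q(q(s(p(s(e)))))  →  q(s(e))   [R3 at 1]
3. q(s(e))  →  b   [R6 at ε]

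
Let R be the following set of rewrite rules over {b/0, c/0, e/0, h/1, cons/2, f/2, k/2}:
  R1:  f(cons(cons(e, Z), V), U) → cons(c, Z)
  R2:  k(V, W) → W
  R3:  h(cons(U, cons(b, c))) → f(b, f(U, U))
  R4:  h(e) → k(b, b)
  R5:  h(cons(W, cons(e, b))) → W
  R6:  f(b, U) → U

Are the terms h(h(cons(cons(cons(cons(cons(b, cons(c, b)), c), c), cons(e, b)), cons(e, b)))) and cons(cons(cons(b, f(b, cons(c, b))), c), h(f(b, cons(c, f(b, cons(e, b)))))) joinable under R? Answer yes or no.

yes — NF(t₁) = cons(cons(cons(b, cons(c, b)), c), c), NF(t₂) = cons(cons(cons(b, cons(c, b)), c), c)

Reduce t₁ = h(h(cons(cons(cons(cons(cons(b, cons(c, b)), c), c), cons(e, b)), cons(e, b)))):
1. h(h(cons(cons(cons(cons(cons(b, cons(c, b)), c), c), cons(e, b)), cons(e, b))))  →  h(cons(cons(cons(cons(b, cons(c, b)), c), c), cons(e, b)))   [R5 at 1]
2. h(cons(cons(cons(cons(b, cons(c, b)), c), c), cons(e, b)))  →  cons(cons(cons(b, cons(c, b)), c), c)   [R5 at ε]

Reduce t₂ = cons(cons(cons(b, f(b, cons(c, b))), c), h(f(b, cons(c, f(b, cons(e, b)))))):
1. cons(cons(cons(b, f(b, cons(c, b))), c), h(f(b, cons(c, f(b, cons(e, b))))))  →  cons(cons(cons(b, cons(c, b)), c), h(f(b, cons(c, f(b, cons(e, b))))))   [R6 at 1.1.2]
2. cons(cons(cons(b, cons(c, b)), c), h(f(b, cons(c, f(b, cons(e, b))))))  →  cons(cons(cons(b, cons(c, b)), c), h(cons(c, f(b, cons(e, b)))))   [R6 at 2.1]
3. cons(cons(cons(b, cons(c, b)), c), h(cons(c, f(b, cons(e, b)))))  →  cons(cons(cons(b, cons(c, b)), c), h(cons(c, cons(e, b))))   [R6 at 2.1.2]
4. cons(cons(cons(b, cons(c, b)), c), h(cons(c, cons(e, b))))  →  cons(cons(cons(b, cons(c, b)), c), c)   [R5 at 2]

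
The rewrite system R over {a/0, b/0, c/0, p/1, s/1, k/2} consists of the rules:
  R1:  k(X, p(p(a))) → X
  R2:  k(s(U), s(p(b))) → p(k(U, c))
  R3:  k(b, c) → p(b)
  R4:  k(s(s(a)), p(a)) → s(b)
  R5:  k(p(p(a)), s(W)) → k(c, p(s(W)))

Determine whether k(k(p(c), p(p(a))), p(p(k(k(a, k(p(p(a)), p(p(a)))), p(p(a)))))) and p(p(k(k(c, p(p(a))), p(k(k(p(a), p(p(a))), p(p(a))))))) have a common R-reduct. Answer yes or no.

no — NF(t₁) = p(c), NF(t₂) = p(p(c))

Reduce t₁ = k(k(p(c), p(p(a))), p(p(k(k(a, k(p(p(a)), p(p(a)))), p(p(a)))))):
1. k(k(p(c), p(p(a))), p(p(k(k(a, k(p(p(a)), p(p(a)))), p(p(a))))))  →  k(p(c), p(p(k(k(a, k(p(p(a)), p(p(a)))), p(p(a))))))   [R1 at 1]
2. k(p(c), p(p(k(k(a, k(p(p(a)), p(p(a)))), p(p(a))))))  →  k(p(c), p(p(k(a, k(p(p(a)), p(p(a)))))))   [R1 at 2.1.1]
3. k(p(c), p(p(k(a, k(p(p(a)), p(p(a)))))))  →  k(p(c), p(p(k(a, p(p(a))))))   [R1 at 2.1.1.2]
4. k(p(c), p(p(k(a, p(p(a))))))  →  k(p(c), p(p(a)))   [R1 at 2.1.1]
5. k(p(c), p(p(a)))  →  p(c)   [R1 at ε]

Reduce t₂ = p(p(k(k(c, p(p(a))), p(k(k(p(a), p(p(a))), p(p(a))))))):
1. p(p(k(k(c, p(p(a))), p(k(k(p(a), p(p(a))), p(p(a)))))))  →  p(p(k(c, p(k(k(p(a), p(p(a))), p(p(a)))))))   [R1 at 1.1.1]
2. p(p(k(c, p(k(k(p(a), p(p(a))), p(p(a)))))))  →  p(p(k(c, p(k(p(a), p(p(a)))))))   [R1 at 1.1.2.1]
3. p(p(k(c, p(k(p(a), p(p(a)))))))  →  p(p(k(c, p(p(a)))))   [R1 at 1.1.2.1]
4. p(p(k(c, p(p(a)))))  →  p(p(c))   [R1 at 1.1]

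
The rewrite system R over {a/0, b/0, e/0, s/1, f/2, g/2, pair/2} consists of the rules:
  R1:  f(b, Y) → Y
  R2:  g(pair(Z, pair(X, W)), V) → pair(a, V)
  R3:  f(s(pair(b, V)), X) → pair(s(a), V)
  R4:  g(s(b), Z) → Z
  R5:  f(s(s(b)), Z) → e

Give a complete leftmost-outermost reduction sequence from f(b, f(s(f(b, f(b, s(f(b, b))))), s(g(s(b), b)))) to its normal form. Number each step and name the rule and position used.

1. f(b, f(s(f(b, f(b, s(f(b, b))))), s(g(s(b), b))))  →  f(s(f(b, f(b, s(f(b, b))))), s(g(s(b), b)))   [R1 at ε]
2. f(s(f(b, f(b, s(f(b, b))))), s(g(s(b), b)))  →  f(s(f(b, s(f(b, b)))), s(g(s(b), b)))   [R1 at 1.1]
3. f(s(f(b, s(f(b, b)))), s(g(s(b), b)))  →  f(s(s(f(b, b))), s(g(s(b), b)))   [R1 at 1.1]
4. f(s(s(f(b, b))), s(g(s(b), b)))  →  f(s(s(b)), s(g(s(b), b)))   [R1 at 1.1.1]
5. f(s(s(b)), s(g(s(b), b)))  →  e   [R5 at ε]

e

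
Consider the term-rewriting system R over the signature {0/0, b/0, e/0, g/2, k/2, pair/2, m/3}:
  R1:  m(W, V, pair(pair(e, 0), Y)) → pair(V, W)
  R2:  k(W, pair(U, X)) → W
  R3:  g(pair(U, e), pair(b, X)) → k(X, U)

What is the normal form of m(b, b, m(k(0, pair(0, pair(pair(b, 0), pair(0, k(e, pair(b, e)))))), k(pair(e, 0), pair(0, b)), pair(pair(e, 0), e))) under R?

pair(b, b)

1. m(b, b, m(k(0, pair(0, pair(pair(b, 0), pair(0, k(e, pair(b, e)))))), k(pair(e, 0), pair(0, b)), pair(pair(e, 0), e)))  →  m(b, b, pair(k(pair(e, 0), pair(0, b)), k(0, pair(0, pair(pair(b, 0), pair(0, k(e, pair(b, e))))))))   [R1 at 3]
2. m(b, b, pair(k(pair(e, 0), pair(0, b)), k(0, pair(0, pair(pair(b, 0), pair(0, k(e, pair(b, e))))))))  →  m(b, b, pair(pair(e, 0), k(0, pair(0, pair(pair(b, 0), pair(0, k(e, pair(b, e))))))))   [R2 at 3.1]
3. m(b, b, pair(pair(e, 0), k(0, pair(0, pair(pair(b, 0), pair(0, k(e, pair(b, e))))))))  →  pair(b, b)   [R1 at ε]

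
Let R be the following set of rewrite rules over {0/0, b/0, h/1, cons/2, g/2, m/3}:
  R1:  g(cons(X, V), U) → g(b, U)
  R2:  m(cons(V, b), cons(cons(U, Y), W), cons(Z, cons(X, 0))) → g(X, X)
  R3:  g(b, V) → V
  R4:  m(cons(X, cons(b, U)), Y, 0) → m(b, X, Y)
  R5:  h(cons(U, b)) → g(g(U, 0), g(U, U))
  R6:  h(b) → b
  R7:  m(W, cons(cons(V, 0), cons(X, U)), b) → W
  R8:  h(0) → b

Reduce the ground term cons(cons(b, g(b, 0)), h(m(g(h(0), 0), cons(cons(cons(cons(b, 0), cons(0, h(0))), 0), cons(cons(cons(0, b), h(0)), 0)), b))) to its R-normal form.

cons(cons(b, 0), b)

1. cons(cons(b, g(b, 0)), h(m(g(h(0), 0), cons(cons(cons(cons(b, 0), cons(0, h(0))), 0), cons(cons(cons(0, b), h(0)), 0)), b)))  →  cons(cons(b, 0), h(m(g(h(0), 0), cons(cons(cons(cons(b, 0), cons(0, h(0))), 0), cons(cons(cons(0, b), h(0)), 0)), b)))   [R3 at 1.2]
2. cons(cons(b, 0), h(m(g(h(0), 0), cons(cons(cons(cons(b, 0), cons(0, h(0))), 0), cons(cons(cons(0, b), h(0)), 0)), b)))  →  cons(cons(b, 0), h(g(h(0), 0)))   [R7 at 2.1]
3. cons(cons(b, 0), h(g(h(0), 0)))  →  cons(cons(b, 0), h(g(b, 0)))   [R8 at 2.1.1]
4. cons(cons(b, 0), h(g(b, 0)))  →  cons(cons(b, 0), h(0))   [R3 at 2.1]
5. cons(cons(b, 0), h(0))  →  cons(cons(b, 0), b)   [R8 at 2]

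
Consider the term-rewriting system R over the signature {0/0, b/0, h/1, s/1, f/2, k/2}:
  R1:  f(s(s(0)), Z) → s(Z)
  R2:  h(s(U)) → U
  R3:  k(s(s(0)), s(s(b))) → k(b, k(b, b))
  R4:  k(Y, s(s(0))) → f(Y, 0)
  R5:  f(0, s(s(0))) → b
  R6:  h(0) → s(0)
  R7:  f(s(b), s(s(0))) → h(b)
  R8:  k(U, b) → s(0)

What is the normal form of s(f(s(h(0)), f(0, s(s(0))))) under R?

1. s(f(s(h(0)), f(0, s(s(0)))))  →  s(f(s(s(0)), f(0, s(s(0)))))   [R6 at 1.1.1]
2. s(f(s(s(0)), f(0, s(s(0)))))  →  s(s(f(0, s(s(0)))))   [R1 at 1]
3. s(s(f(0, s(s(0)))))  →  s(s(b))   [R5 at 1.1]

s(s(b))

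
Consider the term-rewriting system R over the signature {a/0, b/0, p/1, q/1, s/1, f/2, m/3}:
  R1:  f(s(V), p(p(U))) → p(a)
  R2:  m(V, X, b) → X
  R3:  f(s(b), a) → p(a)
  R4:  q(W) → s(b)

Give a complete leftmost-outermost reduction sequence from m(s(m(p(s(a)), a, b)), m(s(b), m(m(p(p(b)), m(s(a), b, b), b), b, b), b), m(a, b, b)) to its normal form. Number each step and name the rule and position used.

b

1. m(s(m(p(s(a)), a, b)), m(s(b), m(m(p(p(b)), m(s(a), b, b), b), b, b), b), m(a, b, b))  →  m(s(a), m(s(b), m(m(p(p(b)), m(s(a), b, b), b), b, b), b), m(a, b, b))   [R2 at 1.1]
2. m(s(a), m(s(b), m(m(p(p(b)), m(s(a), b, b), b), b, b), b), m(a, b, b))  →  m(s(a), m(m(p(p(b)), m(s(a), b, b), b), b, b), m(a, b, b))   [R2 at 2]
3. m(s(a), m(m(p(p(b)), m(s(a), b, b), b), b, b), m(a, b, b))  →  m(s(a), b, m(a, b, b))   [R2 at 2]
4. m(s(a), b, m(a, b, b))  →  m(s(a), b, b)   [R2 at 3]
5. m(s(a), b, b)  →  b   [R2 at ε]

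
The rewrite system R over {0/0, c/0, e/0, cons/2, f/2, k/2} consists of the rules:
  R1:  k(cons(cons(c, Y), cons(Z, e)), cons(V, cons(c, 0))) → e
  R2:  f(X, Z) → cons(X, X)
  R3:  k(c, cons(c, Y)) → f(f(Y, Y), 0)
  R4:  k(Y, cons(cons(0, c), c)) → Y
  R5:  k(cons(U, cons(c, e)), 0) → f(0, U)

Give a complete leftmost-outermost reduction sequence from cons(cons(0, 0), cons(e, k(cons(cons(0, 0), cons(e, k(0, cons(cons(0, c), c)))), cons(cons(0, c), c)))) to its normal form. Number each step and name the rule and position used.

1. cons(cons(0, 0), cons(e, k(cons(cons(0, 0), cons(e, k(0, cons(cons(0, c), c)))), cons(cons(0, c), c))))  →  cons(cons(0, 0), cons(e, cons(cons(0, 0), cons(e, k(0, cons(cons(0, c), c))))))   [R4 at 2.2]
2. cons(cons(0, 0), cons(e, cons(cons(0, 0), cons(e, k(0, cons(cons(0, c), c))))))  →  cons(cons(0, 0), cons(e, cons(cons(0, 0), cons(e, 0))))   [R4 at 2.2.2.2]

cons(cons(0, 0), cons(e, cons(cons(0, 0), cons(e, 0))))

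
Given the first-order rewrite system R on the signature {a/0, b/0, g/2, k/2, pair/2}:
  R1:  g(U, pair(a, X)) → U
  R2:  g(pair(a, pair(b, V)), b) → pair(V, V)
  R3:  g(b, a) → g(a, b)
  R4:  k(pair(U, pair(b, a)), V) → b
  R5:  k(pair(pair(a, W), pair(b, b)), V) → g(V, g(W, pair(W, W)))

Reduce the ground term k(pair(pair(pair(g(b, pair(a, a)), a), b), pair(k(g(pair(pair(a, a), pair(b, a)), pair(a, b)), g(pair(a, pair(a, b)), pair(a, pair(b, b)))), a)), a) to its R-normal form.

1. k(pair(pair(pair(g(b, pair(a, a)), a), b), pair(k(g(pair(pair(a, a), pair(b, a)), pair(a, b)), g(pair(a, pair(a, b)), pair(a, pair(b, b)))), a)), a)  →  k(pair(pair(pair(b, a), b), pair(k(g(pair(pair(a, a), pair(b, a)), pair(a, b)), g(pair(a, pair(a, b)), pair(a, pair(b, b)))), a)), a)   [R1 at 1.1.1.1]
2. k(pair(pair(pair(b, a), b), pair(k(g(pair(pair(a, a), pair(b, a)), pair(a, b)), g(pair(a, pair(a, b)), pair(a, pair(b, b)))), a)), a)  →  k(pair(pair(pair(b, a), b), pair(k(pair(pair(a, a), pair(b, a)), g(pair(a, pair(a, b)), pair(a, pair(b, b)))), a)), a)   [R1 at 1.2.1.1]
3. k(pair(pair(pair(b, a), b), pair(k(pair(pair(a, a), pair(b, a)), g(pair(a, pair(a, b)), pair(a, pair(b, b)))), a)), a)  →  k(pair(pair(pair(b, a), b), pair(b, a)), a)   [R4 at 1.2.1]
4. k(pair(pair(pair(b, a), b), pair(b, a)), a)  →  b   [R4 at ε]

b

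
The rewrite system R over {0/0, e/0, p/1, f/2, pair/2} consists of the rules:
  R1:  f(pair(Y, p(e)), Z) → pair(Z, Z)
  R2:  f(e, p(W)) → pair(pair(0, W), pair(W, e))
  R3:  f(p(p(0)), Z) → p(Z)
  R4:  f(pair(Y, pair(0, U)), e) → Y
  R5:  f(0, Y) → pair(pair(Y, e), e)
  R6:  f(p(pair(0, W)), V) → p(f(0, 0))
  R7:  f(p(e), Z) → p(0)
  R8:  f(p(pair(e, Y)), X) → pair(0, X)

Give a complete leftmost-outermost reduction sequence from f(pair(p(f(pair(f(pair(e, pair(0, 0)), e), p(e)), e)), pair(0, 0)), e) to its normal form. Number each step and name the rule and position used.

p(pair(e, e))

1. f(pair(p(f(pair(f(pair(e, pair(0, 0)), e), p(e)), e)), pair(0, 0)), e)  →  p(f(pair(f(pair(e, pair(0, 0)), e), p(e)), e))   [R4 at ε]
2. p(f(pair(f(pair(e, pair(0, 0)), e), p(e)), e))  →  p(pair(e, e))   [R1 at 1]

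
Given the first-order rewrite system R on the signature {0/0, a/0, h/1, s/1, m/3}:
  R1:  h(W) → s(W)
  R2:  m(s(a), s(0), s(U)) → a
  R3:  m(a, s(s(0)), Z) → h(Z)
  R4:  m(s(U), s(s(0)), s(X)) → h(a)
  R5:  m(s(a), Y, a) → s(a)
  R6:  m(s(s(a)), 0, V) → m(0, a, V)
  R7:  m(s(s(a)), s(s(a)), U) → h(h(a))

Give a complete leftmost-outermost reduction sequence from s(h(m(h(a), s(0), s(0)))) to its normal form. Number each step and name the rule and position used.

1. s(h(m(h(a), s(0), s(0))))  →  s(s(m(h(a), s(0), s(0))))   [R1 at 1]
2. s(s(m(h(a), s(0), s(0))))  →  s(s(m(s(a), s(0), s(0))))   [R1 at 1.1.1]
3. s(s(m(s(a), s(0), s(0))))  →  s(s(a))   [R2 at 1.1]

s(s(a))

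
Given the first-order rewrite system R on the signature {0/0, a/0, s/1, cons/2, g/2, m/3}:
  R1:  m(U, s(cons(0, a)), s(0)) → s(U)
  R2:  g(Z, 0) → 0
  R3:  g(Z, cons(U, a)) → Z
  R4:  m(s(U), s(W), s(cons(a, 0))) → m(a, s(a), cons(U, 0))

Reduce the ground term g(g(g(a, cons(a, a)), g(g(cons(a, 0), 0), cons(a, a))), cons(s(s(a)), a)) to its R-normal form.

0

1. g(g(g(a, cons(a, a)), g(g(cons(a, 0), 0), cons(a, a))), cons(s(s(a)), a))  →  g(g(a, cons(a, a)), g(g(cons(a, 0), 0), cons(a, a)))   [R3 at ε]
2. g(g(a, cons(a, a)), g(g(cons(a, 0), 0), cons(a, a)))  →  g(a, g(g(cons(a, 0), 0), cons(a, a)))   [R3 at 1]
3. g(a, g(g(cons(a, 0), 0), cons(a, a)))  →  g(a, g(cons(a, 0), 0))   [R3 at 2]
4. g(a, g(cons(a, 0), 0))  →  g(a, 0)   [R2 at 2]
5. g(a, 0)  →  0   [R2 at ε]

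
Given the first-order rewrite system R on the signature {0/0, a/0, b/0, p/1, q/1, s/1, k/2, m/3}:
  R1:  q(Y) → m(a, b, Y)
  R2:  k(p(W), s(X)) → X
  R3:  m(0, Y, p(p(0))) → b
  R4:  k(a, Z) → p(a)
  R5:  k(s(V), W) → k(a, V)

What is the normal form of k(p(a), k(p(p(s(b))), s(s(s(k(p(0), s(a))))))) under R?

1. k(p(a), k(p(p(s(b))), s(s(s(k(p(0), s(a)))))))  →  k(p(a), s(s(k(p(0), s(a)))))   [R2 at 2]
2. k(p(a), s(s(k(p(0), s(a)))))  →  s(k(p(0), s(a)))   [R2 at ε]
3. s(k(p(0), s(a)))  →  s(a)   [R2 at 1]

s(a)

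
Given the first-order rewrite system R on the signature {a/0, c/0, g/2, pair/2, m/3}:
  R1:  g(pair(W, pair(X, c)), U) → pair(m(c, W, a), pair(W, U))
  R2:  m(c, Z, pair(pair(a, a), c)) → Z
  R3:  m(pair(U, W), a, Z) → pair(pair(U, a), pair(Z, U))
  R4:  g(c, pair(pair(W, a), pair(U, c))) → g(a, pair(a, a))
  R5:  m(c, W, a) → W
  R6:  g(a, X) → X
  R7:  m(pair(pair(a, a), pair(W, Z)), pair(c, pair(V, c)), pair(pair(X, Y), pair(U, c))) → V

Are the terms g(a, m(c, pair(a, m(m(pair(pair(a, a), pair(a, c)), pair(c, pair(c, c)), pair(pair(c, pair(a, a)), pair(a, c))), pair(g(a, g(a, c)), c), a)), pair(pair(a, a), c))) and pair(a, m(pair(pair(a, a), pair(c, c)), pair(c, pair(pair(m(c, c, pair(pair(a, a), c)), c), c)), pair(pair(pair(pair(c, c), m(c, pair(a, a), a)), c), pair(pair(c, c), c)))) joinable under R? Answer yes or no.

Reduce t₁ = g(a, m(c, pair(a, m(m(pair(pair(a, a), pair(a, c)), pair(c, pair(c, c)), pair(pair(c, pair(a, a)), pair(a, c))), pair(g(a, g(a, c)), c), a)), pair(pair(a, a), c))):
1. g(a, m(c, pair(a, m(m(pair(pair(a, a), pair(a, c)), pair(c, pair(c, c)), pair(pair(c, pair(a, a)), pair(a, c))), pair(g(a, g(a, c)), c), a)), pair(pair(a, a), c)))  →  m(c, pair(a, m(m(pair(pair(a, a), pair(a, c)), pair(c, pair(c, c)), pair(pair(c, pair(a, a)), pair(a, c))), pair(g(a, g(a, c)), c), a)), pair(pair(a, a), c))   [R6 at ε]
2. m(c, pair(a, m(m(pair(pair(a, a), pair(a, c)), pair(c, pair(c, c)), pair(pair(c, pair(a, a)), pair(a, c))), pair(g(a, g(a, c)), c), a)), pair(pair(a, a), c))  →  pair(a, m(m(pair(pair(a, a), pair(a, c)), pair(c, pair(c, c)), pair(pair(c, pair(a, a)), pair(a, c))), pair(g(a, g(a, c)), c), a))   [R2 at ε]
3. pair(a, m(m(pair(pair(a, a), pair(a, c)), pair(c, pair(c, c)), pair(pair(c, pair(a, a)), pair(a, c))), pair(g(a, g(a, c)), c), a))  →  pair(a, m(c, pair(g(a, g(a, c)), c), a))   [R7 at 2.1]
4. pair(a, m(c, pair(g(a, g(a, c)), c), a))  →  pair(a, pair(g(a, g(a, c)), c))   [R5 at 2]
5. pair(a, pair(g(a, g(a, c)), c))  →  pair(a, pair(g(a, c), c))   [R6 at 2.1]
6. pair(a, pair(g(a, c), c))  →  pair(a, pair(c, c))   [R6 at 2.1]

Reduce t₂ = pair(a, m(pair(pair(a, a), pair(c, c)), pair(c, pair(pair(m(c, c, pair(pair(a, a), c)), c), c)), pair(pair(pair(pair(c, c), m(c, pair(a, a), a)), c), pair(pair(c, c), c)))):
1. pair(a, m(pair(pair(a, a), pair(c, c)), pair(c, pair(pair(m(c, c, pair(pair(a, a), c)), c), c)), pair(pair(pair(pair(c, c), m(c, pair(a, a), a)), c), pair(pair(c, c), c))))  →  pair(a, pair(m(c, c, pair(pair(a, a), c)), c))   [R7 at 2]
2. pair(a, pair(m(c, c, pair(pair(a, a), c)), c))  →  pair(a, pair(c, c))   [R2 at 2.1]

yes — NF(t₁) = pair(a, pair(c, c)), NF(t₂) = pair(a, pair(c, c))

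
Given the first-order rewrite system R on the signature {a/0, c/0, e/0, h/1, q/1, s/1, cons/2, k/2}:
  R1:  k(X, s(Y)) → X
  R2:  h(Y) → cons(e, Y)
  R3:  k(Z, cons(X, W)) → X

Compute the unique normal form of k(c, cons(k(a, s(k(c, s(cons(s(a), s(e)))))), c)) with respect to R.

a

1. k(c, cons(k(a, s(k(c, s(cons(s(a), s(e)))))), c))  →  k(a, s(k(c, s(cons(s(a), s(e))))))   [R3 at ε]
2. k(a, s(k(c, s(cons(s(a), s(e))))))  →  a   [R1 at ε]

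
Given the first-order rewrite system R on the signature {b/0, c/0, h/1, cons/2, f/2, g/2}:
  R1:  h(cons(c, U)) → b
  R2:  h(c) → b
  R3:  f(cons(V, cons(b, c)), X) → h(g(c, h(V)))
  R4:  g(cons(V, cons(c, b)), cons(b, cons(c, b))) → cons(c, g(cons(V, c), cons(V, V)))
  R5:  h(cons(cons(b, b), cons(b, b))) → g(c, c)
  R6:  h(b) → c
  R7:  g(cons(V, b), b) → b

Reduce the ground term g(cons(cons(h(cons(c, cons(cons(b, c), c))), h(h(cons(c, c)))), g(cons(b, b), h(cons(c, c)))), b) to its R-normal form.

b

1. g(cons(cons(h(cons(c, cons(cons(b, c), c))), h(h(cons(c, c)))), g(cons(b, b), h(cons(c, c)))), b)  →  g(cons(cons(b, h(h(cons(c, c)))), g(cons(b, b), h(cons(c, c)))), b)   [R1 at 1.1.1]
2. g(cons(cons(b, h(h(cons(c, c)))), g(cons(b, b), h(cons(c, c)))), b)  →  g(cons(cons(b, h(b)), g(cons(b, b), h(cons(c, c)))), b)   [R1 at 1.1.2.1]
3. g(cons(cons(b, h(b)), g(cons(b, b), h(cons(c, c)))), b)  →  g(cons(cons(b, c), g(cons(b, b), h(cons(c, c)))), b)   [R6 at 1.1.2]
4. g(cons(cons(b, c), g(cons(b, b), h(cons(c, c)))), b)  →  g(cons(cons(b, c), g(cons(b, b), b)), b)   [R1 at 1.2.2]
5. g(cons(cons(b, c), g(cons(b, b), b)), b)  →  g(cons(cons(b, c), b), b)   [R7 at 1.2]
6. g(cons(cons(b, c), b), b)  →  b   [R7 at ε]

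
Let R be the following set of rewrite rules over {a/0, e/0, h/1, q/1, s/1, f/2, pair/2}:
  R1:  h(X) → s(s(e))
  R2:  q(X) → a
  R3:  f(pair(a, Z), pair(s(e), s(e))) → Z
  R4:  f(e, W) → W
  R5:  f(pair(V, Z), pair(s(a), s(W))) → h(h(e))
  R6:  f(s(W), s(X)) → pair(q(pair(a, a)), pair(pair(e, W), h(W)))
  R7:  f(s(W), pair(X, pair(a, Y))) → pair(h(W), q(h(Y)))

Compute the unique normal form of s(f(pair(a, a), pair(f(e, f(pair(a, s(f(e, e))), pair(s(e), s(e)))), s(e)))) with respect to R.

1. s(f(pair(a, a), pair(f(e, f(pair(a, s(f(e, e))), pair(s(e), s(e)))), s(e))))  →  s(f(pair(a, a), pair(f(pair(a, s(f(e, e))), pair(s(e), s(e))), s(e))))   [R4 at 1.2.1]
2. s(f(pair(a, a), pair(f(pair(a, s(f(e, e))), pair(s(e), s(e))), s(e))))  →  s(f(pair(a, a), pair(s(f(e, e)), s(e))))   [R3 at 1.2.1]
3. s(f(pair(a, a), pair(s(f(e, e)), s(e))))  →  s(f(pair(a, a), pair(s(e), s(e))))   [R4 at 1.2.1.1]
4. s(f(pair(a, a), pair(s(e), s(e))))  →  s(a)   [R3 at 1]

s(a)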